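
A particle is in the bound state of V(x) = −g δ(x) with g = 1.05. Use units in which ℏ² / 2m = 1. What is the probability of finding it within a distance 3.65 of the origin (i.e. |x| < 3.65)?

P = 0.978

The normalised bound state is ψ = √κ e^{−κ|x|} with κ = mg/ℏ² = 0.5250.
P(|x| < d) = ∫_{−d}^{d} κ e^{−2κ|x|} dx = 1 − e^{−2κd} = 1 − e^{−3.833} = 0.9783.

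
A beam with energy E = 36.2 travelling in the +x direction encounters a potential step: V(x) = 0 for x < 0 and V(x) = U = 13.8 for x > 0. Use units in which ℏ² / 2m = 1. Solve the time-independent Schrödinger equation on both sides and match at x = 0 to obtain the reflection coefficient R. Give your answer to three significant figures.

On each side the TISE gives plane waves with k = √(2m(E − V))/ℏ: k₁ = √(2·½·36.2) = 6.017, k₂ = √(2·½·22.4) = 4.733.
Continuity of ψ and ψ′ at the step yields the reflection amplitude r = (k₁ − k₂)/(k₁ + k₂) = 0.1194; thus R = |r|² = 0.01426, T = 0.9857.

R = 0.0143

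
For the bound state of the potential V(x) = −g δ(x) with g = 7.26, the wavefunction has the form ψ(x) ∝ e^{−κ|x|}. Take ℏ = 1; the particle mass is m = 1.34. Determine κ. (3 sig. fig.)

Integrate −(ℏ²/2m)ψ'' − gδ(x)ψ = Eψ from −ε to +ε: the ψ'' term gives ψ'(0⁺) − ψ'(0⁻) and the δ term gives −(2mg/ℏ²)ψ(0).
With ψ ∝ e^{−κ|x|} this yields −2κ = −2mg/ℏ², so κ = mg/ℏ² = 9.728.

κ = 9.73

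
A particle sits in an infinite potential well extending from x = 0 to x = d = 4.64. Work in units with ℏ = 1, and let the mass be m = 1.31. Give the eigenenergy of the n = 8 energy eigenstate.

Requiring ψ(0) = ψ(d) = 0 quantises k = nπ/d, hence E_n = ℏ²k²/2m = n²π²ℏ²/(2md²).
E_8 = 8² × π² / (2 × 1.31 × 4.64²) = 11.20.

E = 11.2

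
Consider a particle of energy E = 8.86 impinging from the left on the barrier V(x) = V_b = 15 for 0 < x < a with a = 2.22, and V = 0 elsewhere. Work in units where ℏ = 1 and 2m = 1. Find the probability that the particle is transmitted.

Since E < V_b the interior solution is evanescent with decay constant κ = √(2m(V_b − E))/ℏ = 2.478.
κa = 5.501, sinh(κa) = 122.5.
The exact tunnelling result is T⁻¹ = 1 + V_b² sinh²(κa) / [4E(V_b − E)] = 15510, so T = 0.0000645.

T = 0.0000645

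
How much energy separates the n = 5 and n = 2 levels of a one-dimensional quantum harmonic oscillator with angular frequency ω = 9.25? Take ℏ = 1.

ΔE = 27.8

E_n = ℏω(n + ½), so ΔE = (5 − 2) ℏω = 3 × 9.25 = 27.75.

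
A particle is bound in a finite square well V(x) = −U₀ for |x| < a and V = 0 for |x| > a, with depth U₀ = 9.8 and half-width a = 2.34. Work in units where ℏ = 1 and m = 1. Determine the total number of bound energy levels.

Define the well-strength parameter z₀ = (a/ℏ)√(2mU₀) = 2.34 × √(2·1·9.8) = 10.36.
A new bound state (alternating even/odd) appears each time z₀ passes a multiple of π/2, so N = ⌊2z₀/π⌋ + 1 = ⌊6.595⌋ + 1 = 7.

N = 7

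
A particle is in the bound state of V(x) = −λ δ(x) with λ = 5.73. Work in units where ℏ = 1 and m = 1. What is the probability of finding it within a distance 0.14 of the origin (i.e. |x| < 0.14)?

The normalised bound state is ψ = √κ e^{−κ|x|} with κ = mλ/ℏ² = 5.730.
P(|x| < d) = ∫_{−d}^{d} κ e^{−2κ|x|} dx = 1 − e^{−2κd} = 1 − e^{−1.604} = 0.7990.

P = 0.799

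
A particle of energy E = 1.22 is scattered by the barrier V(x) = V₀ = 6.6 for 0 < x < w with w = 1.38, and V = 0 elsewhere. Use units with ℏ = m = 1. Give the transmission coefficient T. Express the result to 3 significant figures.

T = 0.000282

E < V₀: inside the barrier ψ ∝ e^{±κx} with κ = √(2m(V₀ − E))/ℏ = 3.280.
κw = 4.527, sinh(κw) = 46.22.
Matching ψ, ψ′ at both faces gives T = [1 + V₀² sinh²(κw) / (4E(V₀ − E))]⁻¹ = 1/3546 = 0.000282.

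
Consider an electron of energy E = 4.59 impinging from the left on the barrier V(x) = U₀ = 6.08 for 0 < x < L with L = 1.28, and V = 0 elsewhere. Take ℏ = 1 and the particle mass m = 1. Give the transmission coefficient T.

T = 0.0352

Since E < U₀ the interior solution is evanescent with decay constant κ = √(2m(U₀ − E))/ℏ = 1.726.
κL = 2.210, sinh(κL) = 4.501.
Matching ψ, ψ′ at both faces gives T = [1 + U₀² sinh²(κL) / (4E(U₀ − E))]⁻¹ = 1/28.38 = 0.0352.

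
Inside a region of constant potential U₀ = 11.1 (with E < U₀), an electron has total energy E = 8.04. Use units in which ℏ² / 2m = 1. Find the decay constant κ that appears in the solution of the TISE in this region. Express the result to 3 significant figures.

Since E < U₀ the TISE in this region is ψ'' = κ²ψ with κ = √(2m(U₀ − E))/ℏ.
κ = √(2 × 0.5 × 3.06) = 1.749.

κ = 1.75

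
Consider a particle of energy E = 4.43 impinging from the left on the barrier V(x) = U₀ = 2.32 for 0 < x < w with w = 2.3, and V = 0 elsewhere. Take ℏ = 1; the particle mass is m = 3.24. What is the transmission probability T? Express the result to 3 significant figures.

T = 0.916

Above the barrier the interior wavenumber is k₂ = √(2m(E − U₀))/ℏ = 3.698, giving phase k₂w = 8.505.
Matching at both interfaces gives T⁻¹ = 1 + U₀² sin²(k₂w) / [4E(E − U₀)] = 1.091, hence T = 0.916.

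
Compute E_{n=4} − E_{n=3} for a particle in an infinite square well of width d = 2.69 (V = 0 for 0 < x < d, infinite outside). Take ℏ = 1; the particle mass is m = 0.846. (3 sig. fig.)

ΔE = 5.64

E_n = n²π²ℏ²/(2md²), so ΔE = (4² − 3²) π²ℏ²/(2md²).
ΔE = 7 × π² / (2 × 0.846 × 2.69²) = 5.643.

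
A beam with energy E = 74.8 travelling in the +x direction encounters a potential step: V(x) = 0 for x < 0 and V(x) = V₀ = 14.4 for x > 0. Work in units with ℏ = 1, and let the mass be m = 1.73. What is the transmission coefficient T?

On each side the TISE gives plane waves with k = √(2m(E − V))/ℏ: k₁ = √(2·1.73·74.8) = 16.09, k₂ = √(2·1.73·60.4) = 14.46.
Matching ψ and ψ′ at x = 0 gives r = (k₁ − k₂)/(k₁ + k₂), so R = r² = 0.002852 and T = 1 − R = 0.9971.

T = 0.997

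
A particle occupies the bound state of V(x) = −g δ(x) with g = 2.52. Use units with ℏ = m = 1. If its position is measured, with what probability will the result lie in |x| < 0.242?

P = 0.705

The normalised bound state is ψ = √κ e^{−κ|x|} with κ = mg/ℏ² = 2.520.
P(|x| < d) = ∫_{−d}^{d} κ e^{−2κ|x|} dx = 1 − e^{−2κd} = 1 − e^{−1.220} = 0.7047.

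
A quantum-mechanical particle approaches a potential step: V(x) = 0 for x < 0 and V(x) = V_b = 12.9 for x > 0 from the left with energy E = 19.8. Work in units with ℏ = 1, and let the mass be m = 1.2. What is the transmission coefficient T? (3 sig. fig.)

T = 0.934

On each side the TISE gives plane waves with k = √(2m(E − V))/ℏ: k₁ = √(2·1.2·19.8) = 6.893, k₂ = √(2·1.2·6.9) = 4.069.
Continuity of ψ and ψ′ at the step yields the reflection amplitude r = (k₁ − k₂)/(k₁ + k₂) = 0.2576; thus R = |r|² = 0.06636, T = 0.9336.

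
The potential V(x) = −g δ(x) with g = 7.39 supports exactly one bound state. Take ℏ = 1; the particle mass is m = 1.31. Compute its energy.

E = -35.8

For x ≠ 0 the bound state is ψ ∝ e^{−κ|x|}; integrating the TISE across the delta gives the cusp condition 2κ = 2mg/ℏ², so κ = 9.681.
Then E = −ℏ²κ²/(2m) = −mg²/(2ℏ²) = -35.77.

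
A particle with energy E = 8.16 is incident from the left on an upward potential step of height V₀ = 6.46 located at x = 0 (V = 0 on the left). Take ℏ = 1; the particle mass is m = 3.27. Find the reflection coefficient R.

On each side the TISE gives plane waves with k = √(2m(E − V))/ℏ: k₁ = √(2·3.27·8.16) = 7.305, k₂ = √(2·3.27·1.7) = 3.334.
Matching ψ and ψ′ at x = 0 gives r = (k₁ − k₂)/(k₁ + k₂), so R = r² = 0.1393 and T = 1 − R = 0.8607.

R = 0.139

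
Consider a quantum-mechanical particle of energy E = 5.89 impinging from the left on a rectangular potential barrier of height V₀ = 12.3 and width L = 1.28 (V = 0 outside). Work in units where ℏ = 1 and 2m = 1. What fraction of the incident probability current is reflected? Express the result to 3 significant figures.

Since E < V₀ the interior solution is evanescent with decay constant κ = √(2m(V₀ − E))/ℏ = 2.532.
κL = 3.241, sinh(κL) = 12.76.
Matching ψ, ψ′ at both faces gives T = [1 + V₀² sinh²(κL) / (4E(V₀ − E))]⁻¹ = 1/164.0 = 0.00610.
R = 1 − T = 0.994.

R = 0.994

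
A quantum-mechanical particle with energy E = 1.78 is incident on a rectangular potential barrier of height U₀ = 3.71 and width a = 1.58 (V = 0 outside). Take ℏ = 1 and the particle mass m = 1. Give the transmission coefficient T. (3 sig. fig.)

Since E < U₀ the interior solution is evanescent with decay constant κ = √(2m(U₀ − E))/ℏ = 1.965.
κa = 3.104, sinh(κa) = 11.12.
Matching ψ, ψ′ at both faces gives T = [1 + U₀² sinh²(κa) / (4E(U₀ − E))]⁻¹ = 1/124.9 = 0.00800.

T = 0.00800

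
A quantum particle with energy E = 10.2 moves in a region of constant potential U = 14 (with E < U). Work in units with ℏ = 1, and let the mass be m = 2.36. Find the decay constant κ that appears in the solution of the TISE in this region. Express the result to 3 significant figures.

Since E < U the TISE in this region is ψ'' = κ²ψ with κ = √(2m(U − E))/ℏ.
κ = √(2 × 2.36 × 3.8) = 4.235.

κ = 4.24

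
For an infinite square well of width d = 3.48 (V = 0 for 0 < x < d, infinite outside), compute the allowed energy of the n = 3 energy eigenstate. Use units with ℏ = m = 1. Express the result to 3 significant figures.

E = 3.67

The infinite-well eigenfunctions ψ_n = √(2/d) sin(nπx/d) vanish at both walls, giving E_n = n²π²ℏ²/(2md²).
E_3 = 3² × π² / (2 × 1 × 3.48²) = 3.667.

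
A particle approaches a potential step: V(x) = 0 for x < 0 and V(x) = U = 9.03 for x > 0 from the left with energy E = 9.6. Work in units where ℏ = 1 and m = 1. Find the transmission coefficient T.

T = 0.630

The wavenumbers are k₁ = √(2mE)/ℏ = 4.382 on the left and k₂ = √(2m(E − U))/ℏ = 1.068 on the right.
Continuity of ψ and ψ′ at the step yields the reflection amplitude r = (k₁ − k₂)/(k₁ + k₂) = 0.6081; thus R = |r|² = 0.3698, T = 0.6302.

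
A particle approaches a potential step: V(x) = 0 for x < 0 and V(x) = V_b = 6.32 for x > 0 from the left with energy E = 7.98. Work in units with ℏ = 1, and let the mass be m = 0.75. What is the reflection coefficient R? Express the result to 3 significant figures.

The wavenumbers are k₁ = √(2mE)/ℏ = 3.460 on the left and k₂ = √(2m(E − V_b))/ℏ = 1.578 on the right.
Matching ψ and ψ′ at x = 0 gives r = (k₁ − k₂)/(k₁ + k₂), so R = r² = 0.1395 and T = 1 − R = 0.8605.

R = 0.140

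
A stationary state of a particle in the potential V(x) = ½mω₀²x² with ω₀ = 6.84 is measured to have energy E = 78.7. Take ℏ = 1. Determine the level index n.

E_n = ℏω₀(n + ½) ⇒ n = E/(ℏω₀) − ½ = 78.7/6.84 − 0.5 = 11.006 → n = 11.

n = 11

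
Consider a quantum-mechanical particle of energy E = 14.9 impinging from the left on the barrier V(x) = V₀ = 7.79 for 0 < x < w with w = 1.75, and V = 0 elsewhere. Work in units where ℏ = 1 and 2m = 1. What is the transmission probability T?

T = 0.875

Above the barrier the interior wavenumber is k₂ = √(2m(E − V₀))/ℏ = 2.666, giving phase k₂w = 4.666.
T = [1 + V₀² sin²(k₂w) / (4E(E − V₀))]⁻¹ = 1/1.143 = 0.875.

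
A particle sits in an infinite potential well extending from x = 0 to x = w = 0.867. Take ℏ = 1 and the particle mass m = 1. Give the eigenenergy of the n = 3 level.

E = 59.1

Requiring ψ(0) = ψ(w) = 0 quantises k = nπ/w, hence E_n = ℏ²k²/2m = n²π²ℏ²/(2mw²).
E_3 = 3² × π² / (2 × 1 × 0.867²) = 59.08.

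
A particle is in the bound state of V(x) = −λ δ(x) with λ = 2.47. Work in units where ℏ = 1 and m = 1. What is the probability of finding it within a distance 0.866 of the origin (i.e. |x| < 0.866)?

The normalised bound state is ψ = √κ e^{−κ|x|} with κ = mλ/ℏ² = 2.470.
P(|x| < d) = ∫_{−d}^{d} κ e^{−2κ|x|} dx = 1 − e^{−2κd} = 1 − e^{−4.278} = 0.9861.

P = 0.986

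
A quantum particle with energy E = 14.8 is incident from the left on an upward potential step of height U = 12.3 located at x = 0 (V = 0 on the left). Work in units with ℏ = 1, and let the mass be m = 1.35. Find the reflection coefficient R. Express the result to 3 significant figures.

The wavenumbers are k₁ = √(2mE)/ℏ = 6.321 on the left and k₂ = √(2m(E − U))/ℏ = 2.598 on the right.
Continuity of ψ and ψ′ at the step yields the reflection amplitude r = (k₁ − k₂)/(k₁ + k₂) = 0.4174; thus R = |r|² = 0.1743, T = 0.8257.

R = 0.174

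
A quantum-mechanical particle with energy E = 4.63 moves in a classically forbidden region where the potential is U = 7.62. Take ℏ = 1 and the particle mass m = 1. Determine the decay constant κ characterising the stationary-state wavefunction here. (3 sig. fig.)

κ = 2.45

Since E < U the TISE in this region is ψ'' = κ²ψ with κ = √(2m(U − E))/ℏ.
κ = √(2 × 1 × 2.99) = 2.445.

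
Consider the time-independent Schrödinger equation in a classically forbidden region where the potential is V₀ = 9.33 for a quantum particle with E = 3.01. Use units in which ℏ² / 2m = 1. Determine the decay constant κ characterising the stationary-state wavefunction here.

κ = 2.51

Since E < V₀ the TISE in this region is ψ'' = κ²ψ with κ = √(2m(V₀ − E))/ℏ.
κ = √(2 × 0.5 × 6.32) = 2.514.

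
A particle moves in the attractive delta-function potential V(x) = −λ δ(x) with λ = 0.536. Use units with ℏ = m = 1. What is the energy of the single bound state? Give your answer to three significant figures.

The bound state is ψ(x) = √κ e^{−κ|x|}. The derivative jump ψ'(0⁺) − ψ'(0⁻) = −(2mλ/ℏ²)ψ(0) fixes κ = mλ/ℏ² = 0.5360.
Then E = −ℏ²κ²/(2m) = −mλ²/(2ℏ²) = -0.1436.

E = -0.144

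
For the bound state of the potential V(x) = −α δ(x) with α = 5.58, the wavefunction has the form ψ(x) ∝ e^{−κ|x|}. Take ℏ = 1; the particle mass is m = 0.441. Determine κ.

Integrating the TISE across x = 0 gives the cusp condition ψ'(0⁺) − ψ'(0⁻) = −(2mα/ℏ²)ψ(0).
With ψ ∝ e^{−κ|x|} this yields −2κ = −2mα/ℏ², so κ = mα/ℏ² = 2.461.

κ = 2.46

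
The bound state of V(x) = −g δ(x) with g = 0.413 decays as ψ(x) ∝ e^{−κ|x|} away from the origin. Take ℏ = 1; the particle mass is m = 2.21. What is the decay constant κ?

Integrate −(ℏ²/2m)ψ'' − gδ(x)ψ = Eψ from −ε to +ε: the ψ'' term gives ψ'(0⁺) − ψ'(0⁻) and the δ term gives −(2mg/ℏ²)ψ(0).
With ψ ∝ e^{−κ|x|} this yields −2κ = −2mg/ℏ², so κ = mg/ℏ² = 0.9127.

κ = 0.913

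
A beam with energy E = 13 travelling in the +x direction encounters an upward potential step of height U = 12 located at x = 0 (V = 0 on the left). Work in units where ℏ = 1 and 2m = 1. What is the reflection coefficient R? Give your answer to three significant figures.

On each side the TISE gives plane waves with k = √(2m(E − V))/ℏ: k₁ = √(2·½·13) = 3.606, k₂ = √(2·½·1) = 1.000.
Matching ψ and ψ′ at x = 0 gives r = (k₁ − k₂)/(k₁ + k₂), so R = r² = 0.3201 and T = 1 − R = 0.6799.

R = 0.320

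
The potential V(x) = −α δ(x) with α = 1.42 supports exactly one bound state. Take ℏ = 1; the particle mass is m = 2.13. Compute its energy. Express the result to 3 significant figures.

The bound state is ψ(x) = √κ e^{−κ|x|}. The derivative jump ψ'(0⁺) − ψ'(0⁻) = −(2mα/ℏ²)ψ(0) fixes κ = mα/ℏ² = 3.025.
Then E = −ℏ²κ²/(2m) = −mα²/(2ℏ²) = -2.147.

E = -2.15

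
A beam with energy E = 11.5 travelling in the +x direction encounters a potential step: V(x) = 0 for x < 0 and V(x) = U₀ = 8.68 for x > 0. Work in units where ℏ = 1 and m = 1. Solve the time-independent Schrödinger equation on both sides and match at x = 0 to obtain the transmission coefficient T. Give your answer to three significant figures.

T = 0.886

On each side the TISE gives plane waves with k = √(2m(E − V))/ℏ: k₁ = √(2·1·11.5) = 4.796, k₂ = √(2·1·2.82) = 2.375.
Matching ψ and ψ′ at x = 0 gives r = (k₁ − k₂)/(k₁ + k₂), so R = r² = 0.1140 and T = 1 − R = 0.8860.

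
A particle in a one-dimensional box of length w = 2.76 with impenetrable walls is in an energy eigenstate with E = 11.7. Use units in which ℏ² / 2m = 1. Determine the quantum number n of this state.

From E_n = n²π²ℏ²/(2mw²) invert to n = √(2mw²E)/(πℏ).
n = (2.76/π) × √(2 × 0.5 × 11.7) = 3.005 → n = 3.

n = 3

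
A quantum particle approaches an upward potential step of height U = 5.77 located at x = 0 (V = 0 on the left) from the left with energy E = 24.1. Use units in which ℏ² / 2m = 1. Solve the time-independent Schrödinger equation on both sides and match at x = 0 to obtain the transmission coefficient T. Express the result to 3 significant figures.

The wavenumbers are k₁ = √(2mE)/ℏ = 4.909 on the left and k₂ = √(2m(E − U))/ℏ = 4.281 on the right.
Continuity of ψ and ψ′ at the step yields the reflection amplitude r = (k₁ − k₂)/(k₁ + k₂) = 0.06831; thus R = |r|² = 0.004666, T = 0.9953.

T = 0.995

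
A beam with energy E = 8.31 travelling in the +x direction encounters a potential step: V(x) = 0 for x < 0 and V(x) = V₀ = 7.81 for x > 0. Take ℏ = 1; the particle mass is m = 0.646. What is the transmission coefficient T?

T = 0.633

The wavenumbers are k₁ = √(2mE)/ℏ = 3.277 on the left and k₂ = √(2m(E − V₀))/ℏ = 0.8037 on the right.
Continuity of ψ and ψ′ at the step yields the reflection amplitude r = (k₁ − k₂)/(k₁ + k₂) = 0.6060; thus R = |r|² = 0.3673, T = 0.6327.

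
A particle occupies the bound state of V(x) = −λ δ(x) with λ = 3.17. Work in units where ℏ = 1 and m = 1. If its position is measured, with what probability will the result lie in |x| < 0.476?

P = 0.951

The normalised bound state is ψ = √κ e^{−κ|x|} with κ = mλ/ℏ² = 3.170.
P(|x| < d) = ∫_{−d}^{d} κ e^{−2κ|x|} dx = 1 − e^{−2κd} = 1 − e^{−3.018} = 0.9511.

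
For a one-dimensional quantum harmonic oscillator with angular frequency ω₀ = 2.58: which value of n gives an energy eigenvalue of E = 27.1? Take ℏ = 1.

Invert E_n = (n + ½)ℏω₀: n = E/ℏω₀ − ½ = 10.004, so n = 10.

n = 10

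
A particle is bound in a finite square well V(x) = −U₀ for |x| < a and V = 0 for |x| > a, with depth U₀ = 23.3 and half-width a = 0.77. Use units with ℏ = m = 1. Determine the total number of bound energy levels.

N = 4

The dimensionless depth is z₀ = a√(2mU₀)/ℏ = 0.77 × √(46.60) = 5.256.
The even/odd transcendental equations gain one root per π/2 in z₀, giving N = 1 + ⌊2z₀/π⌋ = 1 + ⌊3.346⌋ = 4.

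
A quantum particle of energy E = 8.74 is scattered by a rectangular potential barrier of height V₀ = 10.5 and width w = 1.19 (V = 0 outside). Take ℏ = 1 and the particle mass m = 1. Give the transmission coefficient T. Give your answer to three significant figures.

T = 0.0256

Since E < V₀ the interior solution is evanescent with decay constant κ = √(2m(V₀ − E))/ℏ = 1.876.
κw = 2.233, sinh(κw) = 4.609.
The exact tunnelling result is T⁻¹ = 1 + V₀² sinh²(κw) / [4E(V₀ − E)] = 39.06, so T = 0.0256.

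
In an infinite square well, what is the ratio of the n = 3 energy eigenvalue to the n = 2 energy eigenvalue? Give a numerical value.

2.25

Since E_n ∝ n², the ratio is (3/2)² = 2.25.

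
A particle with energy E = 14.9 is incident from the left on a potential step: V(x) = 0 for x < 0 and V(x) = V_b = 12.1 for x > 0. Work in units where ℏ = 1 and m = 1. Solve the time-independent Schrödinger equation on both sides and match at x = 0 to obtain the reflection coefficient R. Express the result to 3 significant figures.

On each side the TISE gives plane waves with k = √(2m(E − V))/ℏ: k₁ = √(2·1·14.9) = 5.459, k₂ = √(2·1·2.8) = 2.366.
Continuity of ψ and ψ′ at the step yields the reflection amplitude r = (k₁ − k₂)/(k₁ + k₂) = 0.3952; thus R = |r|² = 0.1562, T = 0.8438.

R = 0.156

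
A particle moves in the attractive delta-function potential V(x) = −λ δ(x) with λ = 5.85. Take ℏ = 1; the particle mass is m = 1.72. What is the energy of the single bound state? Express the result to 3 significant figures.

E = -29.4

For x ≠ 0 the bound state is ψ ∝ e^{−κ|x|}; integrating the TISE across the delta gives the cusp condition 2κ = 2mλ/ℏ², so κ = 10.06.
Then E = −ℏ²κ²/(2m) = −mλ²/(2ℏ²) = -29.43.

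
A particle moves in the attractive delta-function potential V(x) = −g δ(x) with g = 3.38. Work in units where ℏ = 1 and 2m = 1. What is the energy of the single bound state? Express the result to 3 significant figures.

For x ≠ 0 the bound state is ψ ∝ e^{−κ|x|}; integrating the TISE across the delta gives the cusp condition 2κ = 2mg/ℏ², so κ = 1.690.
Then E = −ℏ²κ²/(2m) = −mg²/(2ℏ²) = -2.856.

E = -2.86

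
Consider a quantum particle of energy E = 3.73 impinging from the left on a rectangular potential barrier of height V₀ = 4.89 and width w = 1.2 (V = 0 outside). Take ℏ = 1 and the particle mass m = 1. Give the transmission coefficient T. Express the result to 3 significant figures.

E < V₀: inside the barrier ψ ∝ e^{±κx} with κ = √(2m(V₀ − E))/ℏ = 1.523.
κw = 1.828, sinh(κw) = 3.030.
The exact tunnelling result is T⁻¹ = 1 + V₀² sinh²(κw) / [4E(V₀ − E)] = 13.68, so T = 0.0731.

T = 0.0731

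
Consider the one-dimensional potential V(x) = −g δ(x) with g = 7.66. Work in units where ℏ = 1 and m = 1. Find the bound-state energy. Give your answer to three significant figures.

E = -29.3

The bound state is ψ(x) = √κ e^{−κ|x|}. The derivative jump ψ'(0⁺) − ψ'(0⁻) = −(2mg/ℏ²)ψ(0) fixes κ = mg/ℏ² = 7.660.
Then E = −ℏ²κ²/(2m) = −mg²/(2ℏ²) = -29.34.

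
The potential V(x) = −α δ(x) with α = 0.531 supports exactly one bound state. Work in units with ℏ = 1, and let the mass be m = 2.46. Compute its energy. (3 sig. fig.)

For x ≠ 0 the bound state is ψ ∝ e^{−κ|x|}; integrating the TISE across the delta gives the cusp condition 2κ = 2mα/ℏ², so κ = 1.306.
Then E = −ℏ²κ²/(2m) = −mα²/(2ℏ²) = -0.3468.

E = -0.347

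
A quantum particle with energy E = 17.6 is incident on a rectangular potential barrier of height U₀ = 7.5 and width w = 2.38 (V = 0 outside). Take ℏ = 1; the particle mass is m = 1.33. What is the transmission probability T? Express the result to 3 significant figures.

T = 0.996

E > U₀: inside the barrier k₂ = √(2m(E − U₀))/ℏ = 5.183, k₂w = 12.34.
T = [1 + U₀² sin²(k₂w) / (4E(E − U₀))]⁻¹ = 1/1.004 = 0.996.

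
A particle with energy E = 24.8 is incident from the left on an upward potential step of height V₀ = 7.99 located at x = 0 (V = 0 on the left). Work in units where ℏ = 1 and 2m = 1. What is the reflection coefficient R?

On each side the TISE gives plane waves with k = √(2m(E − V))/ℏ: k₁ = √(2·½·24.8) = 4.980, k₂ = √(2·½·16.81) = 4.100.
Continuity of ψ and ψ′ at the step yields the reflection amplitude r = (k₁ − k₂)/(k₁ + k₂) = 0.09691; thus R = |r|² = 0.009392, T = 0.9906.

R = 0.00939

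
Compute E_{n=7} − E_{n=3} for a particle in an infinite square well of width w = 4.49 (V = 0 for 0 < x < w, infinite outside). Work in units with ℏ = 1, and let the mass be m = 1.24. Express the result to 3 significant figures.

ΔE = 7.90

E_n = n²π²ℏ²/(2mw²), so ΔE = (7² − 3²) π²ℏ²/(2mw²).
ΔE = 40 × π² / (2 × 1.24 × 4.49²) = 7.896.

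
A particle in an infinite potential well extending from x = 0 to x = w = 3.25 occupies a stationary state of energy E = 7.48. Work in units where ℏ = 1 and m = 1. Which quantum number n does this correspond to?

For an infinite well E_n = n²π²ℏ²/(2mw²), so n = (w/πℏ)√(2mE).
n = (3.25/π) × √(2 × 1 × 7.48) = 4.001 → n = 4.

n = 4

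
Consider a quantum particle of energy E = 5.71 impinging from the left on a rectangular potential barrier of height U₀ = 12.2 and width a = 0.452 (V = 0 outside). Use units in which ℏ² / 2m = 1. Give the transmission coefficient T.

T = 0.330

Since E < U₀ the interior solution is evanescent with decay constant κ = √(2m(U₀ − E))/ℏ = 2.548.
κa = 1.151, sinh(κa) = 1.423.
Matching ψ, ψ′ at both faces gives T = [1 + U₀² sinh²(κa) / (4E(U₀ − E))]⁻¹ = 1/3.034 = 0.330.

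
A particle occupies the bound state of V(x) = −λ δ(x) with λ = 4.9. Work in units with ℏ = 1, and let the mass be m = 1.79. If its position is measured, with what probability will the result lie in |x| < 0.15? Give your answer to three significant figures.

P = 0.928

The normalised bound state is ψ = √κ e^{−κ|x|} with κ = mλ/ℏ² = 8.771.
P(|x| < d) = ∫_{−d}^{d} κ e^{−2κ|x|} dx = 1 − e^{−2κd} = 1 − e^{−2.631} = 0.9280.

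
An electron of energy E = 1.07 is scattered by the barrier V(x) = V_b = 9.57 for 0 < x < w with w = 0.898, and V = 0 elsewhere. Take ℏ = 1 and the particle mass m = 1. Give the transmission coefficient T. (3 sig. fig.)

Since E < V_b the interior solution is evanescent with decay constant κ = √(2m(V_b − E))/ℏ = 4.123.
κw = 3.703, sinh(κw) = 20.26.
The exact tunnelling result is T⁻¹ = 1 + V_b² sinh²(κw) / [4E(V_b − E)] = 1035, so T = 0.000967.

T = 0.000967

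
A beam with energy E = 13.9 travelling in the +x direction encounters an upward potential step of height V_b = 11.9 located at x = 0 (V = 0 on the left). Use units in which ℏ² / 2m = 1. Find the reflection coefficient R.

R = 0.202

On each side the TISE gives plane waves with k = √(2m(E − V))/ℏ: k₁ = √(2·½·13.9) = 3.728, k₂ = √(2·½·2) = 1.414.
Continuity of ψ and ψ′ at the step yields the reflection amplitude r = (k₁ − k₂)/(k₁ + k₂) = 0.4500; thus R = |r|² = 0.2025, T = 0.7975.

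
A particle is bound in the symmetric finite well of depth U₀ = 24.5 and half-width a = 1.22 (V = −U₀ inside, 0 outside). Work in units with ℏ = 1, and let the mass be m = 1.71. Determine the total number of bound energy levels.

Define the well-strength parameter z₀ = (a/ℏ)√(2mU₀) = 1.22 × √(2·1.71·24.5) = 11.17.
The even/odd transcendental equations gain one root per π/2 in z₀, giving N = 1 + ⌊2z₀/π⌋ = 1 + ⌊7.109⌋ = 8.

N = 8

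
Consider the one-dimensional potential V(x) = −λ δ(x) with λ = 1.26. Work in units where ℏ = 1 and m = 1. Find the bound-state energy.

E = -0.794

For x ≠ 0 the bound state is ψ ∝ e^{−κ|x|}; integrating the TISE across the delta gives the cusp condition 2κ = 2mλ/ℏ², so κ = 1.260.
Then E = −ℏ²κ²/(2m) = −mλ²/(2ℏ²) = -0.7938.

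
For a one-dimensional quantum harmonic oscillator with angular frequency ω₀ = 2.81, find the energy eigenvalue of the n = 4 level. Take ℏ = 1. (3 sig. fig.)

The oscillator eigenvalues are E_n = ℏω₀(n + ½), so E_4 = 2.81 × 4.5 = 12.65.

E = 12.6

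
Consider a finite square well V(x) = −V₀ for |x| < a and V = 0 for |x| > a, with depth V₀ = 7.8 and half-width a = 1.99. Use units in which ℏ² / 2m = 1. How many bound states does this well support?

N = 4

The dimensionless depth is z₀ = a√(2mV₀)/ℏ = 1.99 × √(7.800) = 5.558.
The even/odd transcendental equations gain one root per π/2 in z₀, giving N = 1 + ⌊2z₀/π⌋ = 1 + ⌊3.538⌋ = 4.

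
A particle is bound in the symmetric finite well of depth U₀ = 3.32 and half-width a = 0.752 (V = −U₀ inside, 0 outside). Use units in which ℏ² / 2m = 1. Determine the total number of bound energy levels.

N = 1

Define the well-strength parameter z₀ = (a/ℏ)√(2mU₀) = 0.752 × √(2·0.5·3.32) = 1.370.
A new bound state (alternating even/odd) appears each time z₀ passes a multiple of π/2, so N = ⌊2z₀/π⌋ + 1 = ⌊0.8723⌋ + 1 = 1.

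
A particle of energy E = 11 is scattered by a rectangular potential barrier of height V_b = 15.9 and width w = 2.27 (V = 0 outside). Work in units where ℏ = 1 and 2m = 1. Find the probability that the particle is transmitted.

T = 0.000147

Since E < V_b the interior solution is evanescent with decay constant κ = √(2m(V_b − E))/ℏ = 2.214.
κw = 5.025, sinh(κw) = 76.07.
Matching ψ, ψ′ at both faces gives T = [1 + V_b² sinh²(κw) / (4E(V_b − E))]⁻¹ = 1/6787 = 0.000147.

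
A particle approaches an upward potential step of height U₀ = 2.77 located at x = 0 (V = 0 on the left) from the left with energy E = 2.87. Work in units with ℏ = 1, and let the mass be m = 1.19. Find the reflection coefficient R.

The wavenumbers are k₁ = √(2mE)/ℏ = 2.614 on the left and k₂ = √(2m(E − U₀))/ℏ = 0.4879 on the right.
Continuity of ψ and ψ′ at the step yields the reflection amplitude r = (k₁ − k₂)/(k₁ + k₂) = 0.6854; thus R = |r|² = 0.4698, T = 0.5302.

R = 0.470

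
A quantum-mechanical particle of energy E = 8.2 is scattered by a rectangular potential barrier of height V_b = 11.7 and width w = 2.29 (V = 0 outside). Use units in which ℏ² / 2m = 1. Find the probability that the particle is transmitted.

E < V_b: inside the barrier ψ ∝ e^{±κx} with κ = √(2m(V_b − E))/ℏ = 1.871.
κw = 4.284, sinh(κw) = 36.27.
Matching ψ, ψ′ at both faces gives T = [1 + V_b² sinh²(κw) / (4E(V_b − E))]⁻¹ = 1/1569 = 0.000637.

T = 0.000637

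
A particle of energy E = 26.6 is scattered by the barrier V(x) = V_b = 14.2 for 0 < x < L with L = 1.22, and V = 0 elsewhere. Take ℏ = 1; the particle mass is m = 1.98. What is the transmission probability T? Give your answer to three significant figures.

E > V_b: inside the barrier k₂ = √(2m(E − V_b))/ℏ = 7.007, k₂L = 8.549.
Matching at both interfaces gives T⁻¹ = 1 + V_b² sin²(k₂L) / [4E(E − V_b)] = 1.090, hence T = 0.917.

T = 0.917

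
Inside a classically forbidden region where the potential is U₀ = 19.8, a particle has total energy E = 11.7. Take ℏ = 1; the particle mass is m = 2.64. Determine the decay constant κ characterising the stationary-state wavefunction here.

κ = 6.54

Since E < U₀ the TISE in this region is ψ'' = κ²ψ with κ = √(2m(U₀ − E))/ℏ.
κ = √(2 × 2.64 × 8.1) = 6.540.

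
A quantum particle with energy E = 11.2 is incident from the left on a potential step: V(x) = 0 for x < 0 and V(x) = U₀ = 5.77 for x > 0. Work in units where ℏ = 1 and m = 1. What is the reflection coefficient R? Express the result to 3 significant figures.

R = 0.0321

On each side the TISE gives plane waves with k = √(2m(E − V))/ℏ: k₁ = √(2·1·11.2) = 4.733, k₂ = √(2·1·5.43) = 3.295.
Continuity of ψ and ψ′ at the step yields the reflection amplitude r = (k₁ − k₂)/(k₁ + k₂) = 0.1790; thus R = |r|² = 0.03206, T = 0.9679.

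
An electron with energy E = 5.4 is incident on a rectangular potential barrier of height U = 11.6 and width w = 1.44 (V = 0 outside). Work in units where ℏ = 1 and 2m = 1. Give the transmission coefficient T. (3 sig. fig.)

T = 0.00305

E < U: inside the barrier ψ ∝ e^{±κx} with κ = √(2m(U − E))/ℏ = 2.490.
κw = 3.586, sinh(κw) = 18.02.
Matching ψ, ψ′ at both faces gives T = [1 + U² sinh²(κw) / (4E(U − E))]⁻¹ = 1/327.4 = 0.00305.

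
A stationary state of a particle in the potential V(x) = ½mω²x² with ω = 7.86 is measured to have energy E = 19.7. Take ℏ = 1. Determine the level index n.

Invert E_n = (n + ½)ℏω: n = E/ℏω − ½ = 2.006, so n = 2.

n = 2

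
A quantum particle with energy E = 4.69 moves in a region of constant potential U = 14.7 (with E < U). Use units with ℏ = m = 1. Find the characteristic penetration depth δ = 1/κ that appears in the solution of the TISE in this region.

δ = 0.223

Since E < U the TISE in this region is ψ'' = κ²ψ with κ = √(2m(U − E))/ℏ.
κ = √(2 × 1 × 10.01) = 4.474. The penetration depth is δ = 1/κ = 0.223.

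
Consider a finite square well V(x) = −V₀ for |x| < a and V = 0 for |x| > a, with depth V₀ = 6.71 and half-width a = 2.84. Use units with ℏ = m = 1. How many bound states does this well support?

Define the well-strength parameter z₀ = (a/ℏ)√(2mV₀) = 2.84 × √(2·1·6.71) = 10.40.
The even/odd transcendental equations gain one root per π/2 in z₀, giving N = 1 + ⌊2z₀/π⌋ = 1 + ⌊6.623⌋ = 7.

N = 7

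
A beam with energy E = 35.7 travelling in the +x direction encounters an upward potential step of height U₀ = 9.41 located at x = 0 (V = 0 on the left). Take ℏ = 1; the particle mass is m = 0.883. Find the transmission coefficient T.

On each side the TISE gives plane waves with k = √(2m(E − V))/ℏ: k₁ = √(2·0.883·35.7) = 7.940, k₂ = √(2·0.883·26.29) = 6.814.
Matching ψ and ψ′ at x = 0 gives r = (k₁ − k₂)/(k₁ + k₂), so R = r² = 0.005828 and T = 1 − R = 0.9942.

T = 0.994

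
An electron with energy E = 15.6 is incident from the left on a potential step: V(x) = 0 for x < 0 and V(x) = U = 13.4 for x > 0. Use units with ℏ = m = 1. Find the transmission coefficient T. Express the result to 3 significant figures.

T = 0.794

On each side the TISE gives plane waves with k = √(2m(E − V))/ℏ: k₁ = √(2·1·15.6) = 5.586, k₂ = √(2·1·2.2) = 2.098.
Matching ψ and ψ′ at x = 0 gives r = (k₁ − k₂)/(k₁ + k₂), so R = r² = 0.2061 and T = 1 − R = 0.7939.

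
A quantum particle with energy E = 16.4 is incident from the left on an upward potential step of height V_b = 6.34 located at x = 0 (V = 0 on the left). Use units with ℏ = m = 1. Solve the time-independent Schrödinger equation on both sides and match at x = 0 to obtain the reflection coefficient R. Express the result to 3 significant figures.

R = 0.0148

The wavenumbers are k₁ = √(2mE)/ℏ = 5.727 on the left and k₂ = √(2m(E − V_b))/ℏ = 4.486 on the right.
Continuity of ψ and ψ′ at the step yields the reflection amplitude r = (k₁ − k₂)/(k₁ + k₂) = 0.1216; thus R = |r|² = 0.01478, T = 0.9852.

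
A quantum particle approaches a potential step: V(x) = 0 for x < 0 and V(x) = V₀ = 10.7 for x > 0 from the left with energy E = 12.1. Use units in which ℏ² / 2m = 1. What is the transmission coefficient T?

On each side the TISE gives plane waves with k = √(2m(E − V))/ℏ: k₁ = √(2·½·12.1) = 3.479, k₂ = √(2·½·1.4) = 1.183.
Matching ψ and ψ′ at x = 0 gives r = (k₁ − k₂)/(k₁ + k₂), so R = r² = 0.2424 and T = 1 − R = 0.7576.

T = 0.758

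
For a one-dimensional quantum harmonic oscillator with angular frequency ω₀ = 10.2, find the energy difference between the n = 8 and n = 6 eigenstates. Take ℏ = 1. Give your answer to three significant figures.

ΔE = 20.4

E_n = ℏω₀(n + ½), so ΔE = (8 − 6) ℏω₀ = 2 × 10.2 = 20.40.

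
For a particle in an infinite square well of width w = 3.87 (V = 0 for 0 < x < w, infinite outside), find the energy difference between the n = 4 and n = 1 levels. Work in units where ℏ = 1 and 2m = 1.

ΔE = 9.88

E_n = n²π²ℏ²/(2mw²), so ΔE = (4² − 1²) π²ℏ²/(2mw²).
ΔE = 15 × π² / (2 × 0.5 × 3.87²) = 9.885.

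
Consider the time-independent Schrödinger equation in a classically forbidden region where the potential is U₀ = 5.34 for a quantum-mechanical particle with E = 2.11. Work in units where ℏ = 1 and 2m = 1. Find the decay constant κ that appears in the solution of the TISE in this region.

Since E < U₀ the TISE in this region is ψ'' = κ²ψ with κ = √(2m(U₀ − E))/ℏ.
κ = √(2 × 0.5 × 3.23) = 1.797.

κ = 1.80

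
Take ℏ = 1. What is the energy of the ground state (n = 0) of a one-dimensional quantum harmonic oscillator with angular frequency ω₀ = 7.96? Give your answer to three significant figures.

The oscillator eigenvalues are E_n = ℏω₀(n + ½), so E_0 = 7.96 × 0.5 = 3.980.

E = 3.98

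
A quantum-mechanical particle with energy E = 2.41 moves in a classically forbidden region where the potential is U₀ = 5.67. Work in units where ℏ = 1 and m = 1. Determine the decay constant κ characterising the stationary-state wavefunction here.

Since E < U₀ the TISE in this region is ψ'' = κ²ψ with κ = √(2m(U₀ − E))/ℏ.
κ = √(2 × 1 × 3.26) = 2.553.

κ = 2.55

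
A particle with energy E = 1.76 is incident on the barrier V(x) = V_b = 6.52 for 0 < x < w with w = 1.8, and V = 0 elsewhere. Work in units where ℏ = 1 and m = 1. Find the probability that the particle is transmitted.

T = 0.0000473

E < V_b: inside the barrier ψ ∝ e^{±κx} with κ = √(2m(V_b − E))/ℏ = 3.085.
κw = 5.554, sinh(κw) = 129.1.
The exact tunnelling result is T⁻¹ = 1 + V_b² sinh²(κw) / [4E(V_b − E)] = 21150, so T = 0.0000473.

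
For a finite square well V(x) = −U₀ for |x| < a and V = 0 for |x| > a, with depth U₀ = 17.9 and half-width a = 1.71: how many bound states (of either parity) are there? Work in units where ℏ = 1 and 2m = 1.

N = 5

Define the well-strength parameter z₀ = (a/ℏ)√(2mU₀) = 1.71 × √(2·0.5·17.9) = 7.235.
A new bound state (alternating even/odd) appears each time z₀ passes a multiple of π/2, so N = ⌊2z₀/π⌋ + 1 = ⌊4.606⌋ + 1 = 5.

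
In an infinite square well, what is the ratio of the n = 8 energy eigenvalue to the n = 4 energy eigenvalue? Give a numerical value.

Since E_n ∝ n², the ratio is (8/4)² = 4.

4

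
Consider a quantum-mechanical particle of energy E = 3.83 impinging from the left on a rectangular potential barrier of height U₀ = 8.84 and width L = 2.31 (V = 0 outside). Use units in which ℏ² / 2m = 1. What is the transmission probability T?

T = 0.000127

Since E < U₀ the interior solution is evanescent with decay constant κ = √(2m(U₀ − E))/ℏ = 2.238.
κL = 5.170, sinh(κL) = 88.00.
The exact tunnelling result is T⁻¹ = 1 + U₀² sinh²(κL) / [4E(U₀ − E)] = 7885, so T = 0.000127.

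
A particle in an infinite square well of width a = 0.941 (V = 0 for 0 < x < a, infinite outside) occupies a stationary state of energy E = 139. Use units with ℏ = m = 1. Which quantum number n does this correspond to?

For an infinite well E_n = n²π²ℏ²/(2ma²), so n = (a/πℏ)√(2mE).
n = (0.941/π) × √(2 × 1 × 139) = 4.994 → n = 5.

n = 5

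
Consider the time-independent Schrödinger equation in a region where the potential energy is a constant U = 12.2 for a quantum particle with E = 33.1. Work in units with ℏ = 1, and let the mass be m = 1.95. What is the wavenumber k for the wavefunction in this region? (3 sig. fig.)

k = 9.03

With E > U the solution is oscillatory, ψ ∝ e^{±ikx} with k = √(2m(E − U))/ℏ.
k = √(2 × 1.95 × 20.9) = 9.028.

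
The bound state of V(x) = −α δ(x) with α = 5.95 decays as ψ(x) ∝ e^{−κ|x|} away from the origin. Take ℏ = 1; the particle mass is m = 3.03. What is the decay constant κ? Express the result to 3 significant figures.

Integrating the TISE across x = 0 gives the cusp condition ψ'(0⁺) − ψ'(0⁻) = −(2mα/ℏ²)ψ(0).
With ψ ∝ e^{−κ|x|} this yields −2κ = −2mα/ℏ², so κ = mα/ℏ² = 18.03.

κ = 18.0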